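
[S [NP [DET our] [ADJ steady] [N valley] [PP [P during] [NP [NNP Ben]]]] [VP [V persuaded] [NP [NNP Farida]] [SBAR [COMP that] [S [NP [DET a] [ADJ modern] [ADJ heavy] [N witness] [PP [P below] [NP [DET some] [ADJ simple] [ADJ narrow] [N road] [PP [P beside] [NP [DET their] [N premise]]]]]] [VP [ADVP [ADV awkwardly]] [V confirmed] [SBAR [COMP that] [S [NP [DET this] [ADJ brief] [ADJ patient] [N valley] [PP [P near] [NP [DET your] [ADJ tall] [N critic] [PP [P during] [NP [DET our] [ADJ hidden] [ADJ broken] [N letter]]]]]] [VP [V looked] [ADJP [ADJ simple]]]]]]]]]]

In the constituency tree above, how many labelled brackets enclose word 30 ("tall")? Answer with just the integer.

Counting open brackets not yet closed at "tall": [S [VP [SBAR [S [VP [SBAR [S [NP [PP [NP [ADJ = 11.

11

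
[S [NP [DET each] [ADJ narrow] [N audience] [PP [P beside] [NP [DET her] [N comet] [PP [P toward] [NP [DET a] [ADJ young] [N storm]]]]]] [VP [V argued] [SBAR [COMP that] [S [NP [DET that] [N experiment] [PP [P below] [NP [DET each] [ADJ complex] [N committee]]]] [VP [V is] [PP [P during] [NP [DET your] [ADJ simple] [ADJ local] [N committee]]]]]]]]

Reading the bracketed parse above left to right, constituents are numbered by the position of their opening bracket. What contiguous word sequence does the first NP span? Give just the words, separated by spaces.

each narrow audience beside her comet toward a young storm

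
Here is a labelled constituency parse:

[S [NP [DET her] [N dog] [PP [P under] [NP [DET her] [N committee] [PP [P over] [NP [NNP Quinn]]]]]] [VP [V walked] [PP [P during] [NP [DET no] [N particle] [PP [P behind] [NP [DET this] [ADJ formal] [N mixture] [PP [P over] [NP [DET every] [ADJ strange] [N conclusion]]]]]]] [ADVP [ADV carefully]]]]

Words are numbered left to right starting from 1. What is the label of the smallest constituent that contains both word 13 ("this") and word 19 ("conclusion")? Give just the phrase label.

Word 13 lies under S → VP → PP → NP → PP → NP → DET; word 19 lies under S → VP → PP → NP → PP → NP → PP → NP → N. The lowest shared node is the NP.

NP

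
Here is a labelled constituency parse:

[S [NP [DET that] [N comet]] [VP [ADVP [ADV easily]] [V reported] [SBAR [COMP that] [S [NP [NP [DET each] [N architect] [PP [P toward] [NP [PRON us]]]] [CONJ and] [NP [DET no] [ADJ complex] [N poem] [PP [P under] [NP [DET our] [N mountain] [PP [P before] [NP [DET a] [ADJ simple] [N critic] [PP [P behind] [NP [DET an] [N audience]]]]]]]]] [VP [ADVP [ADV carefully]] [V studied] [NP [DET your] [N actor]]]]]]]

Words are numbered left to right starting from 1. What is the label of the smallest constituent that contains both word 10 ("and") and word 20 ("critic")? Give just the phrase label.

NP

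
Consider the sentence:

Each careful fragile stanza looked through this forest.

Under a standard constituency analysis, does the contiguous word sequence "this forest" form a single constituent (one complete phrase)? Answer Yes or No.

Yes

These words form the whole noun phrase headed by "forest", so yes — one constituent.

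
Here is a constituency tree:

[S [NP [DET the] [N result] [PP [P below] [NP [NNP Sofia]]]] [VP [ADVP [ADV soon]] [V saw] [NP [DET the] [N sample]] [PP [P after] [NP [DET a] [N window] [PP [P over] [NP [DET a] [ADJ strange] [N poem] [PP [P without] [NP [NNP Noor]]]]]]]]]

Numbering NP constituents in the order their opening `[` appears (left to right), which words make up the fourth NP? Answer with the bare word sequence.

a window over a strange poem without Noor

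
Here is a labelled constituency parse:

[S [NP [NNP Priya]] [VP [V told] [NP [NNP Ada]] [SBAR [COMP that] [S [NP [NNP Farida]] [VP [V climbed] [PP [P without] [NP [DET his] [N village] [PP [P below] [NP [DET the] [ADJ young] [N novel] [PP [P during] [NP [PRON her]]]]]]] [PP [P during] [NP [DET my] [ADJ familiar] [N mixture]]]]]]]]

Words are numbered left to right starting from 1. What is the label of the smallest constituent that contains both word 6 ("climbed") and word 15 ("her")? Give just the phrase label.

VP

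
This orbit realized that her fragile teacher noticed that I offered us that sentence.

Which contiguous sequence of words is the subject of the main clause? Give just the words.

this orbit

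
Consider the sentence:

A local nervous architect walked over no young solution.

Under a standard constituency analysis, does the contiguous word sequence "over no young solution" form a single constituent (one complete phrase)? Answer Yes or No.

These words form the whole prepositional phrase headed by "over", so yes — one constituent.

Yes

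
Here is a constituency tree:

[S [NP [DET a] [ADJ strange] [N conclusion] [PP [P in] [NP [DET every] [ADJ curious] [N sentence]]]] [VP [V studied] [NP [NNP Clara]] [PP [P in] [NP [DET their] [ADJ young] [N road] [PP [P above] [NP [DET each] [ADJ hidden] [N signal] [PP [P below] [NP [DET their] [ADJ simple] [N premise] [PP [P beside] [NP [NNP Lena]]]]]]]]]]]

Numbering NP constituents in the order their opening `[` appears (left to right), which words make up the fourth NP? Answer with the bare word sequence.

their young road above each hidden signal below their simple premise beside Lena

Opening `[NP` markers occur at word positions 1, 5, 9, 11, 15, 19, 23; the fourth of these opens the constituent [NP their young road above each hidden signal below their simple premise beside Lena].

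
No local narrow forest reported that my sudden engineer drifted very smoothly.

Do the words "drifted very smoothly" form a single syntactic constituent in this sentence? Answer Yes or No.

The sequence corresponds to a single VP node — the verb phrase "drifted very smoothly".

Yes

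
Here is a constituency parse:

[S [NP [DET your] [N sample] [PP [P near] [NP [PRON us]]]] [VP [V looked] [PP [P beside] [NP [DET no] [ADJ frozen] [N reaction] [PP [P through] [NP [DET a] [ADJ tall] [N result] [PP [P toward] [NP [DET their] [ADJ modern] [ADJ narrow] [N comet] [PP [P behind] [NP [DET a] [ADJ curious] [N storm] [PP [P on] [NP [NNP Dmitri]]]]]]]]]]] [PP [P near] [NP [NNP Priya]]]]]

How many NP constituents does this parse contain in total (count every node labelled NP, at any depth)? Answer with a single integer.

Scanning left to right, an opening `[NP` appears at word positions 1, 4, 7, 11, 15, 20, 24, 26 — 8 in total.

8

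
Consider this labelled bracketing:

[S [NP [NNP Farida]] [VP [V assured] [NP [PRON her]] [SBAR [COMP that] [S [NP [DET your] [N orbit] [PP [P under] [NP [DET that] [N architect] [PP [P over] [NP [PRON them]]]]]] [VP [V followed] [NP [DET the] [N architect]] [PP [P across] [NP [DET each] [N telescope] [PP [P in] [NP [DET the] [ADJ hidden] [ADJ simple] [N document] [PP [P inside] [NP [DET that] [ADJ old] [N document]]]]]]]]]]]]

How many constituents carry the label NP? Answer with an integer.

9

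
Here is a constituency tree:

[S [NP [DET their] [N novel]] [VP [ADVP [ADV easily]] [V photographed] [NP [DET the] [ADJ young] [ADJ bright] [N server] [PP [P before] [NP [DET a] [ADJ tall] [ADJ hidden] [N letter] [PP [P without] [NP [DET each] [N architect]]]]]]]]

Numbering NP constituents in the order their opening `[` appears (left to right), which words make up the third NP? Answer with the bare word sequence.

Opening `[NP` markers occur at word positions 1, 5, 10, 15; the third of these opens the constituent [NP a tall hidden letter without each architect].

a tall hidden letter without each architect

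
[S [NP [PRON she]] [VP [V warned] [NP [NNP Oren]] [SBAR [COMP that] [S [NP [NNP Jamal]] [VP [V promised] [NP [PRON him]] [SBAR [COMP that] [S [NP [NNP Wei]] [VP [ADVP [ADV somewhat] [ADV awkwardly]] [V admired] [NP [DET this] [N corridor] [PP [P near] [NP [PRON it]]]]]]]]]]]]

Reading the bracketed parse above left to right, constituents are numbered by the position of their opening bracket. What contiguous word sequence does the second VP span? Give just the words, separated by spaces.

promised him that Wei somewhat awkwardly admired this corridor near it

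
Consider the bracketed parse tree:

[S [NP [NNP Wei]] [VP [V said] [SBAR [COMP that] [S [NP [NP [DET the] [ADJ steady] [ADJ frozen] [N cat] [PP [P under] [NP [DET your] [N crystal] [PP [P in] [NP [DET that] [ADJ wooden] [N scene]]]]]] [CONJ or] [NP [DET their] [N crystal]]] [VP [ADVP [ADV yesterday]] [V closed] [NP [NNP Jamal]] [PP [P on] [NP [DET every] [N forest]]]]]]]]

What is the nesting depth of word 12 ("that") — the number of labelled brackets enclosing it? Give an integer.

The word sits inside DET, which is inside NP, inside PP, inside NP, inside PP, inside NP, inside NP, inside S, inside SBAR, inside VP, inside S — 11 brackets in all.

11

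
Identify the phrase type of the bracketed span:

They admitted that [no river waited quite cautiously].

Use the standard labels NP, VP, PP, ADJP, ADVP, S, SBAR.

The bracketed span "no river waited quite cautiously" is headed by "waited", making it a clause (S).

S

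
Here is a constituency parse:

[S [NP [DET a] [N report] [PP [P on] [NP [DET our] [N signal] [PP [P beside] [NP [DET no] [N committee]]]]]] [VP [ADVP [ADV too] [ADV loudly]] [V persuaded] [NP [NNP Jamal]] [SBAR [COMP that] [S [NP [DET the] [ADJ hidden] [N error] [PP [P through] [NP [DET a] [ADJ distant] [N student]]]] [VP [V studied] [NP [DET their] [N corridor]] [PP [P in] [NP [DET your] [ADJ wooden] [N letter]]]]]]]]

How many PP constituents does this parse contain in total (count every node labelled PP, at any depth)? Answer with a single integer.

Scanning left to right, an opening `[PP` appears at word positions 3, 6, 17, 24 — 4 in total.

4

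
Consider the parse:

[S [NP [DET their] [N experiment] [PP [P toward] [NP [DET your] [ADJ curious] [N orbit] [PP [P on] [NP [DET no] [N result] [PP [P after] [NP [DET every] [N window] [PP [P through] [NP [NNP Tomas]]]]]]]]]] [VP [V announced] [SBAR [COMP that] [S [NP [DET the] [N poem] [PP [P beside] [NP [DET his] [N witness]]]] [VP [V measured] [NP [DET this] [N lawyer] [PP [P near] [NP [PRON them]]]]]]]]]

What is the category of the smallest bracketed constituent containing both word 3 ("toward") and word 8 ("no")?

PP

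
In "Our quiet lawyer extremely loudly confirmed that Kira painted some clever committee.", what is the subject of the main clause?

our quiet lawyer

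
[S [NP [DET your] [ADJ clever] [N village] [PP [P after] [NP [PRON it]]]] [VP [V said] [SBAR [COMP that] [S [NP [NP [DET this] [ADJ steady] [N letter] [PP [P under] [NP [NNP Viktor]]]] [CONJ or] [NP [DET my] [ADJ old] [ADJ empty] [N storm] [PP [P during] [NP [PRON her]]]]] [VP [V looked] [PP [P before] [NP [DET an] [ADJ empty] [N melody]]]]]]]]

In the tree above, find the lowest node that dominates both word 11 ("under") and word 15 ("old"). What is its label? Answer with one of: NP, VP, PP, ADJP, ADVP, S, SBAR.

NP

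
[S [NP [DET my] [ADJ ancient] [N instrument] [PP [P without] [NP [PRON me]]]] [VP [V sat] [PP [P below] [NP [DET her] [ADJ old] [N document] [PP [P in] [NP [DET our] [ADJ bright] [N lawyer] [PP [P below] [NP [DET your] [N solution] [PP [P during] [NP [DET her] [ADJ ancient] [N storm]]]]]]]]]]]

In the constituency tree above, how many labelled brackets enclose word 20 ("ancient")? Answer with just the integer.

11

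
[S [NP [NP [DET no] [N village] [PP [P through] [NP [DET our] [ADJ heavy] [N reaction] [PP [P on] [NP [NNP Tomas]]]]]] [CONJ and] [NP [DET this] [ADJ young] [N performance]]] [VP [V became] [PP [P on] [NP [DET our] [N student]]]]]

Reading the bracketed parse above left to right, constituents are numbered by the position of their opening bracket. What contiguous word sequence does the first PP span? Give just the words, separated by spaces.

In left-to-right order the PP constituents are "through our heavy reaction on Tomas"; "on Tomas"; "on our student". Number 1 is "through our heavy reaction on Tomas".

through our heavy reaction on Tomas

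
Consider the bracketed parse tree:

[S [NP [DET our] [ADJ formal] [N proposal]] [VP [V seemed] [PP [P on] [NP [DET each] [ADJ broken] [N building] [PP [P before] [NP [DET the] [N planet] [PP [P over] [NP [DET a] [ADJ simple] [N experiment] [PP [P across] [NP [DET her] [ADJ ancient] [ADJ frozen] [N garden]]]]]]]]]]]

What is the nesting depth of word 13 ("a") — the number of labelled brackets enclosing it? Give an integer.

9

Path from the root down to the word: S → VP → PP → NP → PP → NP → PP → NP → DET. That is 9 enclosing brackets.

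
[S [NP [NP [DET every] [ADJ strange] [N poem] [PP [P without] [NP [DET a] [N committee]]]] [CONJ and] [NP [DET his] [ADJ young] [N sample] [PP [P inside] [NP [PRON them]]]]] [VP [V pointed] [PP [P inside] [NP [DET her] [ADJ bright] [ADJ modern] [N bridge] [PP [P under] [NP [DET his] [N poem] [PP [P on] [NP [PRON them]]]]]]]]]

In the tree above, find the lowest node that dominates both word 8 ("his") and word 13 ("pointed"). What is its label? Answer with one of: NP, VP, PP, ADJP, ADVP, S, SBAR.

The smallest bracket enclosing both words is [S every strange poem without a committee and his young sample inside them pointed inside her bright modern bridge under his poem on them], so the label is S.

S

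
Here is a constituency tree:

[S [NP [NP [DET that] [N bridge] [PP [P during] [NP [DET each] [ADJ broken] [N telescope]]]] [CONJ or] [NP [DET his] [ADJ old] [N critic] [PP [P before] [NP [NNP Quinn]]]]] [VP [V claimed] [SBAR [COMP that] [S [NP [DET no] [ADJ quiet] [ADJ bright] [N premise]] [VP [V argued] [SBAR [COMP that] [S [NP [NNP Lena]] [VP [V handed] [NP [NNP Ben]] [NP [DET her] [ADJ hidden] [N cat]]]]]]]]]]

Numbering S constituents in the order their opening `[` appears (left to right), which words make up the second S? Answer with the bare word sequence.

no quiet bright premise argued that Lena handed Ben her hidden cat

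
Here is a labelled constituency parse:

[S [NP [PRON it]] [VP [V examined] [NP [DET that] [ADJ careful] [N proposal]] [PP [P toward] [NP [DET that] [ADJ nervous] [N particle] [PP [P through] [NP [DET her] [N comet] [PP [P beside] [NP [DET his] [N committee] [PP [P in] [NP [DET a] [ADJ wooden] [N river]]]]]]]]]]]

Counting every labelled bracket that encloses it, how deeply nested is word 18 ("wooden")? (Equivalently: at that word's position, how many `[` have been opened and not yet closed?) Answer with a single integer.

11

The word sits inside ADJ, which is inside NP, inside PP, inside NP, inside PP, inside NP, inside PP, inside NP, inside PP, inside VP, inside S — 11 brackets in all.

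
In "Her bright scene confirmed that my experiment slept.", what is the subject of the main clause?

her bright scene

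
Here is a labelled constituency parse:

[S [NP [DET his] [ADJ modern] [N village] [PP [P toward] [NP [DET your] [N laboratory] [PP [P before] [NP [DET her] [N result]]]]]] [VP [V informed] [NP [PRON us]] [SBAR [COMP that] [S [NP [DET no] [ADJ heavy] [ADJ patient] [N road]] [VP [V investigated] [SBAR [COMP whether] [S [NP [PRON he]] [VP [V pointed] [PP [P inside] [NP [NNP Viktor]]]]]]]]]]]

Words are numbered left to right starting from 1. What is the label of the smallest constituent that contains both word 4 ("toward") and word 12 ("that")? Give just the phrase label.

S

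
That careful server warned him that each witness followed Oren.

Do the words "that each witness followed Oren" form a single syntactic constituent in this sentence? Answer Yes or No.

The sequence corresponds to a single SBAR node — the subordinate clause "that each witness followed Oren".

Yes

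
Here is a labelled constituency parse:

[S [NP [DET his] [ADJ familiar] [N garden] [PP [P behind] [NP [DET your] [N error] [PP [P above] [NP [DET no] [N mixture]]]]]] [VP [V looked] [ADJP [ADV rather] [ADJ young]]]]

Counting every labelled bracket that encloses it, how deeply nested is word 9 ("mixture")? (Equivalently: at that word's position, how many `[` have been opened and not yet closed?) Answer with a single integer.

7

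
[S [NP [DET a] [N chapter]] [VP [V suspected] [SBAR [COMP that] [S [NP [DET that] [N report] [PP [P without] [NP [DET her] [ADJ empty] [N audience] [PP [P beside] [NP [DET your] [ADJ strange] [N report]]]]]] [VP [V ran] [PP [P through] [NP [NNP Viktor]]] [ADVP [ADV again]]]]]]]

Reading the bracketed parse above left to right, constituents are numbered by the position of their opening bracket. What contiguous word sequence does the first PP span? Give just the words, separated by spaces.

without her empty audience beside your strange report

In left-to-right order the PP constituents are "without her empty audience beside your strange report"; "beside your strange report"; "through Viktor". Number 1 is "without her empty audience beside your strange report".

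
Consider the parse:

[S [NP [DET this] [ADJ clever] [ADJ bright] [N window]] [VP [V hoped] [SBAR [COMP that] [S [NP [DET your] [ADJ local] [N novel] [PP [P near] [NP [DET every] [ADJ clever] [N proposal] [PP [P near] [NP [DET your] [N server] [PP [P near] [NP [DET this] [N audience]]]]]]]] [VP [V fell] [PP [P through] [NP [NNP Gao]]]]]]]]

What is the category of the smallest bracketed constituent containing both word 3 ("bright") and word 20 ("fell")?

S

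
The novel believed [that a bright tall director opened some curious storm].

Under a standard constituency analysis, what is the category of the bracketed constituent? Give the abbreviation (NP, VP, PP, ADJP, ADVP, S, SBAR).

SBAR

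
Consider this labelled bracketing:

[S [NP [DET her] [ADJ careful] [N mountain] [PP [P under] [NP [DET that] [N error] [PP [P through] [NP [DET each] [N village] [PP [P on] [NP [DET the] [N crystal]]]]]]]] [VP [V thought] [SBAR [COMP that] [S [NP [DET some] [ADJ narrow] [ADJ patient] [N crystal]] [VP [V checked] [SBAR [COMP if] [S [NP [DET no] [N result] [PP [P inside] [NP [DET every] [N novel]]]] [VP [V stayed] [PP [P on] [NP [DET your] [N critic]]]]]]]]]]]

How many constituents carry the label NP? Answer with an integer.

Listing each NP by its span: [NP her careful mountain under that error through each village on the crystal]; [NP that error through each village on the crystal]; [NP each village on the crystal]; [NP the crystal]; [NP some narrow patient crystal]; [NP no result inside every novel] … — that makes 8.

8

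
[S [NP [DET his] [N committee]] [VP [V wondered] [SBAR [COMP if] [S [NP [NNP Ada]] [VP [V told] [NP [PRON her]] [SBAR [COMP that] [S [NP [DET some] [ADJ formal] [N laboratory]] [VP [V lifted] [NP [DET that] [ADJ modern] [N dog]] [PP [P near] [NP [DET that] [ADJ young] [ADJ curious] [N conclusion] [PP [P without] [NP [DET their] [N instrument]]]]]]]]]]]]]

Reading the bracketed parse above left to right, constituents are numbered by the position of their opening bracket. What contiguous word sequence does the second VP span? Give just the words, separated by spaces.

told her that some formal laboratory lifted that modern dog near that young curious conclusion without their instrument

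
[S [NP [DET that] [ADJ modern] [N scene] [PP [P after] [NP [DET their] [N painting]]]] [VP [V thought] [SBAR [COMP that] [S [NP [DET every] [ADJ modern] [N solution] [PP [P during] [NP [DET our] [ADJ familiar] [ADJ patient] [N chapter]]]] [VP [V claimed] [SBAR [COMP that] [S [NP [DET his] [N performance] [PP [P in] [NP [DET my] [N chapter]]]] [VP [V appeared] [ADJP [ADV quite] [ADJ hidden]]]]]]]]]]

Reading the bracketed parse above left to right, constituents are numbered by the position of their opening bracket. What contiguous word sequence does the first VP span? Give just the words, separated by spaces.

thought that every modern solution during our familiar patient chapter claimed that his performance in my chapter appeared quite hidden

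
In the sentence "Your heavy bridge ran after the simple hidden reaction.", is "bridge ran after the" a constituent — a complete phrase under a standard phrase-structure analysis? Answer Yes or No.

No

The smallest constituent containing the whole sequence is the clause [S your heavy bridge ran after the simple hidden reaction], but the sequence is only part of it — it straddles the boundary between noun phrase "your heavy bridge" and verb phrase "ran after the simple hidden reaction".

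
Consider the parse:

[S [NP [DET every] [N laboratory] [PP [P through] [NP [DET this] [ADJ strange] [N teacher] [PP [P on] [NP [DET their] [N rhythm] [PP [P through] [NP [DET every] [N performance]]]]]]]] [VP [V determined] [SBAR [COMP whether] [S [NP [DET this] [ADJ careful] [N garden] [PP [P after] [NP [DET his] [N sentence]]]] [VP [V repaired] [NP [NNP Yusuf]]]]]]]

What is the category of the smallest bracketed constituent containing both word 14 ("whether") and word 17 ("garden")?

Word 14 lies under S → VP → SBAR → COMP; word 17 lies under S → VP → SBAR → S → NP → N. The lowest shared node is the SBAR.

SBAR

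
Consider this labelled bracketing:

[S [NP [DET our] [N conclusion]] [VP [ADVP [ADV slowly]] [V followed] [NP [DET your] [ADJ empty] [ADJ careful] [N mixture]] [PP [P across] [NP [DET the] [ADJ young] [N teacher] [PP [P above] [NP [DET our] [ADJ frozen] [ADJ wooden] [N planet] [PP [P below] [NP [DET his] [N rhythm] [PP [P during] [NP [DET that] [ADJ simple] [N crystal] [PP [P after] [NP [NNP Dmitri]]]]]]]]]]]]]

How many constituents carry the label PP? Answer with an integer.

Listing each PP by its span: [PP across the young teacher above our frozen wooden planet below his rhythm during that simple crystal after Dmitri]; [PP above our frozen wooden planet below his rhythm during that simple crystal after Dmitri]; [PP below his rhythm during that simple crystal after Dmitri]; [PP during that simple crystal after Dmitri]; [PP after Dmitri] — that makes 5.

5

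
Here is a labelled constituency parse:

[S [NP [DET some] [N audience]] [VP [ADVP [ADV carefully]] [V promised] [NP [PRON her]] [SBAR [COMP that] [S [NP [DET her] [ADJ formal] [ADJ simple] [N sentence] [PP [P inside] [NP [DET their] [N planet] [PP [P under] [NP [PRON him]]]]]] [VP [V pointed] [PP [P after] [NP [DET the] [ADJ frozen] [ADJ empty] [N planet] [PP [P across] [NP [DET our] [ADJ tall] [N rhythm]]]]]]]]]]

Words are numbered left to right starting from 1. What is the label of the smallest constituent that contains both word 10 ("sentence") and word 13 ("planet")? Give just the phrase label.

NP

Word 10 lies under S → VP → SBAR → S → NP → N; word 13 lies under S → VP → SBAR → S → NP → PP → NP → N. The lowest shared node is the NP.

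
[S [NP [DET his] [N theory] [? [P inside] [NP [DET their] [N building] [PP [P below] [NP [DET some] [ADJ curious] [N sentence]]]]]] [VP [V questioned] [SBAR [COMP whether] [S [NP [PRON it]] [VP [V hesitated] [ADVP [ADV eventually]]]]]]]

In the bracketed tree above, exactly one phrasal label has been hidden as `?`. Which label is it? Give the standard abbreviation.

A constituent whose immediate children are P 'inside', NP is a prepositional phrase: PP.

PP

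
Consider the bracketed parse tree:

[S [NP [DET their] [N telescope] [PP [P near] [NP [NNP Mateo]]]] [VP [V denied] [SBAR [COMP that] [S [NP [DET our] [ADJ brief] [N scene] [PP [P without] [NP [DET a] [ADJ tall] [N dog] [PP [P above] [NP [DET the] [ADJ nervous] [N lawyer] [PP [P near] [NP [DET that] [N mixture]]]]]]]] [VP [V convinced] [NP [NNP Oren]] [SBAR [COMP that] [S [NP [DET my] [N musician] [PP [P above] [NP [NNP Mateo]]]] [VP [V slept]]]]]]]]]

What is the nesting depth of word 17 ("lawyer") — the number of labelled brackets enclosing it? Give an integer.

Counting open brackets not yet closed at "lawyer": [S [VP [SBAR [S [NP [PP [NP [PP [NP [N = 10.

10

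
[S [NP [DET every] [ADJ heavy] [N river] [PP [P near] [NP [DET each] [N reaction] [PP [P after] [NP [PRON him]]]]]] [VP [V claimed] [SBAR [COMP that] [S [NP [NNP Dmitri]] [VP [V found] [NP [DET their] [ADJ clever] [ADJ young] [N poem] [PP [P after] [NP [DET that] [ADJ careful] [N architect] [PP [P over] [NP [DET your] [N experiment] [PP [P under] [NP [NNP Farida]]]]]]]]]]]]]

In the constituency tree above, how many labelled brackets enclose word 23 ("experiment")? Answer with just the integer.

Path from the root down to the word: S → VP → SBAR → S → VP → NP → PP → NP → PP → NP → N. That is 11 enclosing brackets.

11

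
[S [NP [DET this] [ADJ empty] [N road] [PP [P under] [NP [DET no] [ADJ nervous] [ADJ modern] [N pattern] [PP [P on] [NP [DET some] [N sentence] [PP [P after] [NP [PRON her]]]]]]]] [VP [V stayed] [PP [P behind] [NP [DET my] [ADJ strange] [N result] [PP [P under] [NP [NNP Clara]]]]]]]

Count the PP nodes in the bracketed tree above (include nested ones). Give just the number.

5

Scanning left to right, an opening `[PP` appears at word positions 4, 9, 12, 15, 19 — 5 in total.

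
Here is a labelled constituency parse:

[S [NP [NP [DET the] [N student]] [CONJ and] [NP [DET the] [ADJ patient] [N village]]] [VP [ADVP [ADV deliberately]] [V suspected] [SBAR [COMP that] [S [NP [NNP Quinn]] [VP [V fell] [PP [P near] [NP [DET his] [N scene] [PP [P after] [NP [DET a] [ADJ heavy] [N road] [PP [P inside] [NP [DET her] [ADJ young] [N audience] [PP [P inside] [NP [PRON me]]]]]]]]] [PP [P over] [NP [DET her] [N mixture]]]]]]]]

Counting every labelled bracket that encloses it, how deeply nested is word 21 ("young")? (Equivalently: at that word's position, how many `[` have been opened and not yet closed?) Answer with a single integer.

12

Counting open brackets not yet closed at "young": [S [VP [SBAR [S [VP [PP [NP [PP [NP [PP [NP [ADJ = 12.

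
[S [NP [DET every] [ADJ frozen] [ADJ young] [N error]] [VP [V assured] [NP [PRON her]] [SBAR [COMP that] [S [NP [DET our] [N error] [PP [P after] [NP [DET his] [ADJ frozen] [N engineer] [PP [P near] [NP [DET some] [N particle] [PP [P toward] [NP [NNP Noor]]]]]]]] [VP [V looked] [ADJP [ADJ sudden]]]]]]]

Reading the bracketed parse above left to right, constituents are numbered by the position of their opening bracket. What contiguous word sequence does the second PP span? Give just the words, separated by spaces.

near some particle toward Noor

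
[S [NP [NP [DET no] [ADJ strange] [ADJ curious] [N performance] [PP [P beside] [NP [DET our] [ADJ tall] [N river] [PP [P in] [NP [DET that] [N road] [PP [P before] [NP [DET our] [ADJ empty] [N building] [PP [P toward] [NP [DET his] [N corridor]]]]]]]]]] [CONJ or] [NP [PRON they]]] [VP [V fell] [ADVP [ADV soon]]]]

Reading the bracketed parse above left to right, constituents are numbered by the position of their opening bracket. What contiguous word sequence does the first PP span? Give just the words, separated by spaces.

beside our tall river in that road before our empty building toward his corridor

The PP opening brackets appear, in order, over: "beside our tall river in that road before our empty building toward his corridor"; "in that road before our empty building toward his corridor"; "before our empty building toward his corridor"; "toward his corridor". The first one spans "beside our tall river in that road before our empty building toward his corridor".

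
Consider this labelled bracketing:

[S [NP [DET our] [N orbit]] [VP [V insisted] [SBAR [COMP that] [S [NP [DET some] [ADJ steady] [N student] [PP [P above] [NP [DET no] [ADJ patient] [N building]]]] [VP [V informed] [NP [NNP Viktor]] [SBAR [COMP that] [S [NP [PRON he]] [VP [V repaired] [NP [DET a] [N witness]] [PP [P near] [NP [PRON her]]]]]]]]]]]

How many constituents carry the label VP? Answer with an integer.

Listing each VP by its span: [VP insisted that some steady student above no patient building informed Viktor that he repaired a witness near her]; [VP informed Viktor that he repaired a witness near her]; [VP repaired a witness near her] — that makes 3.

3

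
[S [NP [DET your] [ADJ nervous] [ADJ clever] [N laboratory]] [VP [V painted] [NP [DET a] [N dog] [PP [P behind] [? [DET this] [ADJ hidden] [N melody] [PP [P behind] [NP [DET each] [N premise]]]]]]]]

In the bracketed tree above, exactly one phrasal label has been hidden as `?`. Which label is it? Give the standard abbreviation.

NP

A constituent whose immediate children are DET 'this', ADJ 'hidden', N 'melody', PP is a noun phrase: NP.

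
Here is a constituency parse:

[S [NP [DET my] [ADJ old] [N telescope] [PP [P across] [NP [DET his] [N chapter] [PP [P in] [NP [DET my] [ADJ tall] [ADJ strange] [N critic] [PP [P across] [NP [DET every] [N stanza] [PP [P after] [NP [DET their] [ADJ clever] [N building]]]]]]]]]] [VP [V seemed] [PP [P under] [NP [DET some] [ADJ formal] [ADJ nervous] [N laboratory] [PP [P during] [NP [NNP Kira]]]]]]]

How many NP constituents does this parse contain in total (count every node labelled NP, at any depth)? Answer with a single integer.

7

Listing each NP by its span: [NP my old telescope across his chapter in my tall strange critic across every stanza after their clever building]; [NP his chapter in my tall strange critic across every stanza after their clever building]; [NP my tall strange critic across every stanza after their clever building]; [NP every stanza after their clever building]; [NP their clever building]; [NP some formal nervous laboratory during Kira] … — that makes 7.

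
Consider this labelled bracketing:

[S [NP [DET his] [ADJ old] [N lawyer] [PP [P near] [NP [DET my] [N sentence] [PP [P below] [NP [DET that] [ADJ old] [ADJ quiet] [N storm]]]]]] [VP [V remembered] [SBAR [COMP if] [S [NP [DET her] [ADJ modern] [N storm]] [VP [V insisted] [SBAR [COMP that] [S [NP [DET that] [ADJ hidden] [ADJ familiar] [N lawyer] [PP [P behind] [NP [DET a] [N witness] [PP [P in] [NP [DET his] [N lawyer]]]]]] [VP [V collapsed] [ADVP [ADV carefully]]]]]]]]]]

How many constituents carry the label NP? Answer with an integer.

The NP constituents are: [NP his old lawyer near my sentence below that old quiet storm]; [NP my sentence below that old quiet storm]; [NP that old quiet storm]; [NP her modern storm]; [NP that hidden familiar lawyer behind a witness in his lawyer]; [NP a witness in his lawyer] …. Total: 7.

7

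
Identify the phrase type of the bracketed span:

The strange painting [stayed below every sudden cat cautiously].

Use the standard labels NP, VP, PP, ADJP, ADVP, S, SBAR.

VP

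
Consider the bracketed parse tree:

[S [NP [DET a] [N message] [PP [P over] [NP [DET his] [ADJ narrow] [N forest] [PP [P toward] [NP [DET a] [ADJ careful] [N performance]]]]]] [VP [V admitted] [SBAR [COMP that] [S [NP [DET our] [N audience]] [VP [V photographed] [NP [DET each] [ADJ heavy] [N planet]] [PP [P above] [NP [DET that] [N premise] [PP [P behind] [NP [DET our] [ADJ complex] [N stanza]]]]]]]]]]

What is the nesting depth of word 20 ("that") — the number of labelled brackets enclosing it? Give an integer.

8

Counting open brackets not yet closed at "that": [S [VP [SBAR [S [VP [PP [NP [DET = 8.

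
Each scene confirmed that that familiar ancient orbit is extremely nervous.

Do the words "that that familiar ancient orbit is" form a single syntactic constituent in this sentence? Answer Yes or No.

"that" belongs to the complementizer "that" while "is" belongs to the clause "that familiar ancient orbit is extremely nervous"; a span that runs across that boundary is not a single phrase.

No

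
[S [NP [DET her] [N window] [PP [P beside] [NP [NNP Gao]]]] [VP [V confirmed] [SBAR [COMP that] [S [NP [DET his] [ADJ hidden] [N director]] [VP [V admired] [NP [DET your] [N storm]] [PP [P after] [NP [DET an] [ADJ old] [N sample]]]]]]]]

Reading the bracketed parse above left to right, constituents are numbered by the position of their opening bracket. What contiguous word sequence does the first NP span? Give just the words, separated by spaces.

her window beside Gao

Opening `[NP` markers occur at word positions 1, 4, 7, 11, 14; the first of these opens the constituent [NP her window beside Gao].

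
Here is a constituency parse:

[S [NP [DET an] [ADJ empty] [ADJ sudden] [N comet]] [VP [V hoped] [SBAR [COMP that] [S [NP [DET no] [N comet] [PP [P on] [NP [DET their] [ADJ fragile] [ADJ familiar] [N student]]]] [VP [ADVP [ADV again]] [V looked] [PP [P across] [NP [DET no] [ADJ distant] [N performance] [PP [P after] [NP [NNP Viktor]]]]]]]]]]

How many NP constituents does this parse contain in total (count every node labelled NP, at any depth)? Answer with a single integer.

5

The NP constituents are: [NP an empty sudden comet]; [NP no comet on their fragile familiar student]; [NP their fragile familiar student]; [NP no distant performance after Viktor]; [NP Viktor]. Total: 5.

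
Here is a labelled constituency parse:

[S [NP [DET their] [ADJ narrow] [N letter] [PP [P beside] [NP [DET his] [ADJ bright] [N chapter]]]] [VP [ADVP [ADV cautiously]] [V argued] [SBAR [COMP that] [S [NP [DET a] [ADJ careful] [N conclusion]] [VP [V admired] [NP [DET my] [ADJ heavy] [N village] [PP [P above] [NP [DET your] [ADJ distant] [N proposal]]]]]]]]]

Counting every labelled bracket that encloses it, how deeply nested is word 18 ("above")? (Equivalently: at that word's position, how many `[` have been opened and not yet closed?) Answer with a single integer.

8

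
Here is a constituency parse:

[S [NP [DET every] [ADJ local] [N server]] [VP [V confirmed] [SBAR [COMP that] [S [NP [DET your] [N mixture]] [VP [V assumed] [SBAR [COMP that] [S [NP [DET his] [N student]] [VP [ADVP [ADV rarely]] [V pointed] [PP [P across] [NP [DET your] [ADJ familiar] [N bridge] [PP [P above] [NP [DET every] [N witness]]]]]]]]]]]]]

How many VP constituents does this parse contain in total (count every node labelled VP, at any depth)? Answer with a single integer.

The VP constituents are: [VP confirmed that your mixture assumed that his student rarely pointed across your familiar bridge above every witness]; [VP assumed that his student rarely pointed across your familiar bridge above every witness]; [VP rarely pointed across your familiar bridge above every witness]. Total: 3.

3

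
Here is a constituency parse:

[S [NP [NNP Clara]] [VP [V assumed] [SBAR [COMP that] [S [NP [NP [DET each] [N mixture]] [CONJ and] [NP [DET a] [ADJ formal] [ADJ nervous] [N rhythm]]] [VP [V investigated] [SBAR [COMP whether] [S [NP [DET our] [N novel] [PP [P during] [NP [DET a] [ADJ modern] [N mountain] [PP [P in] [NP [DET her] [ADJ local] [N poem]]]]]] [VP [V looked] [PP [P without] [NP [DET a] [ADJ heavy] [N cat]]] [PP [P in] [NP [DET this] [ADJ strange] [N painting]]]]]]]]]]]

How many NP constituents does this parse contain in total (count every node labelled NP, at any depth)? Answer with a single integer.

9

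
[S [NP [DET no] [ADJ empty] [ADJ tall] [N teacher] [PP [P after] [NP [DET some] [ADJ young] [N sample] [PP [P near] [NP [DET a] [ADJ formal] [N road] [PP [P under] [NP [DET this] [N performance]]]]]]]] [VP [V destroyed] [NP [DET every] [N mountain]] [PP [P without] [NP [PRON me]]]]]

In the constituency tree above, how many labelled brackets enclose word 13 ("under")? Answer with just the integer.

8

The word sits inside P, which is inside PP, inside NP, inside PP, inside NP, inside PP, inside NP, inside S — 8 brackets in all.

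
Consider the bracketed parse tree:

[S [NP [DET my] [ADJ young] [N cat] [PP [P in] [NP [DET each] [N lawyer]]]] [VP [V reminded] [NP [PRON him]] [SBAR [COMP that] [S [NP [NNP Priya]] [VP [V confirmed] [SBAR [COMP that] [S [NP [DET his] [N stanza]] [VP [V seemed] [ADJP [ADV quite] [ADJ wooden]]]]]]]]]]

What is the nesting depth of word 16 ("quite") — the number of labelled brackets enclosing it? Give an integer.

Counting open brackets not yet closed at "quite": [S [VP [SBAR [S [VP [SBAR [S [VP [ADJP [ADV = 10.

10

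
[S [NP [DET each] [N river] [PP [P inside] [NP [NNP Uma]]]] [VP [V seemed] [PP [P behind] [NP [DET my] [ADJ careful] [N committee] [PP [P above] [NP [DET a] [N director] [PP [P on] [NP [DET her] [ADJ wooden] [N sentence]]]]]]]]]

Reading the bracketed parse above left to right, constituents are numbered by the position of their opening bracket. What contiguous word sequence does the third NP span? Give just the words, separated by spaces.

my careful committee above a director on her wooden sentence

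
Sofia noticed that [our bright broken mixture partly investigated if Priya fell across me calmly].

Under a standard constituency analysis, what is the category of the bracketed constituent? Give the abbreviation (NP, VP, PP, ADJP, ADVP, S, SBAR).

The bracketed span "our bright broken mixture partly investigated if Priya fell across me calmly" is headed by "investigated", making it a clause (S).

S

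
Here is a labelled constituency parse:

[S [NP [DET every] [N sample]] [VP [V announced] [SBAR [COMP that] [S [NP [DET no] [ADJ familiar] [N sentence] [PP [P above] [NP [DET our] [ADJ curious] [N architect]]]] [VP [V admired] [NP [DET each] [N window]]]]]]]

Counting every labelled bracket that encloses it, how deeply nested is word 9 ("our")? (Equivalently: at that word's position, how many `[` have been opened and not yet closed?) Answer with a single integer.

The word sits inside DET, which is inside NP, inside PP, inside NP, inside S, inside SBAR, inside VP, inside S — 8 brackets in all.

8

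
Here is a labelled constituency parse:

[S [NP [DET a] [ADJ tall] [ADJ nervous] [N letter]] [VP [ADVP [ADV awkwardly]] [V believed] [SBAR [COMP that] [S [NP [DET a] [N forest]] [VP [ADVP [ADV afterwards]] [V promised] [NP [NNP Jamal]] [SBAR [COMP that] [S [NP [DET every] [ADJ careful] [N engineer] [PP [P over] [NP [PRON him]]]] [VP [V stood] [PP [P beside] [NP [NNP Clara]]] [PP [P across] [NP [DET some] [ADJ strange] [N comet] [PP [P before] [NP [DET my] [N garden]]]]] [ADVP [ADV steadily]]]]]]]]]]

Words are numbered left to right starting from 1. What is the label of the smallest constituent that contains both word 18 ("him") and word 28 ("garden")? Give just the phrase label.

The smallest bracket enclosing both words is [S every careful engineer over him stood beside Clara across some strange comet before my garden steadily], so the label is S.

S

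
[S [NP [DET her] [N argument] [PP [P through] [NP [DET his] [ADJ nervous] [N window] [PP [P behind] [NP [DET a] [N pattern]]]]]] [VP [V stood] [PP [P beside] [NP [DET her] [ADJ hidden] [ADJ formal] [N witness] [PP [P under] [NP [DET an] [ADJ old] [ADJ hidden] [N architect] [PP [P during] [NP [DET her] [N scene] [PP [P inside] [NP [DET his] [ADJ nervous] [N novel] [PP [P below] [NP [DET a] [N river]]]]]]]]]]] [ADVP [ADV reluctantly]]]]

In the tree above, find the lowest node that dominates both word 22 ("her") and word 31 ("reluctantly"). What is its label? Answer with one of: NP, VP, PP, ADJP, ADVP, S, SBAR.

VP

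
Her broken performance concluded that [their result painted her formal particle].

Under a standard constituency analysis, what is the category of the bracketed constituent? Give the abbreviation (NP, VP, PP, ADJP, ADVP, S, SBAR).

S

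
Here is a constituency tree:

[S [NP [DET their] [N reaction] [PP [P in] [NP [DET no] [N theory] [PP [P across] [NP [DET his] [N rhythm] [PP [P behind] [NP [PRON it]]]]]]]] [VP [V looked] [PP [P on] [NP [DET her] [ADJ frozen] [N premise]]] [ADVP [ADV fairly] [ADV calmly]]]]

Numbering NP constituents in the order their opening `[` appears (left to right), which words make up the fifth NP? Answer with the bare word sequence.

In left-to-right order the NP constituents are "their reaction in no theory across his rhythm behind it"; "no theory across his rhythm behind it"; "his rhythm behind it"; "it"; "her frozen premise". Number 5 is "her frozen premise".

her frozen premise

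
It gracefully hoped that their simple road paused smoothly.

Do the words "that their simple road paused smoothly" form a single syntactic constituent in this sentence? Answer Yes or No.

The sequence corresponds to a single SBAR node — the subordinate clause "that their simple road paused smoothly".

Yes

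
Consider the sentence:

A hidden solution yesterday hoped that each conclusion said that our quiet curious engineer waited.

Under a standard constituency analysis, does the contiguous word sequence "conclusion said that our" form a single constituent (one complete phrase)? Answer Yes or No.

No

The smallest constituent containing the whole sequence is the clause [S each conclusion said that our quiet curious engineer waited], but the sequence is only part of it — it straddles the boundary between noun phrase "each conclusion" and verb phrase "said that our quiet curious engineer waited".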